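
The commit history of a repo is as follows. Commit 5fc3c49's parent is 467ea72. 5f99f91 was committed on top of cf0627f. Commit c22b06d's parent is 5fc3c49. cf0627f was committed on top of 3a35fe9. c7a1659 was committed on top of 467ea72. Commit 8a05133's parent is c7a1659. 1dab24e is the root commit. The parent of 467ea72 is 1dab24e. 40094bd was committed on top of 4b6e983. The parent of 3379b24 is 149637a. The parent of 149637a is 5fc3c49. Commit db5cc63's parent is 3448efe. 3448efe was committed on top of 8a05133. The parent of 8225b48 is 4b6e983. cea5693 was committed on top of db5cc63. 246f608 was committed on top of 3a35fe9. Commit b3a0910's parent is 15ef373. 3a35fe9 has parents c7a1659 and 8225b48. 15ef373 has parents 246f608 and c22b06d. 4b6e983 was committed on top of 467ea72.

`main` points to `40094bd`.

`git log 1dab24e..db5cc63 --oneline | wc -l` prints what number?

Reachable from db5cc63: {1dab24e, 3448efe, 467ea72, 8a05133, c7a1659, db5cc63}.
Reachable from 1dab24e: {1dab24e}.
In db5cc63's history but not 1dab24e's: {3448efe, 467ea72, 8a05133, c7a1659, db5cc63} — 5 commits.

5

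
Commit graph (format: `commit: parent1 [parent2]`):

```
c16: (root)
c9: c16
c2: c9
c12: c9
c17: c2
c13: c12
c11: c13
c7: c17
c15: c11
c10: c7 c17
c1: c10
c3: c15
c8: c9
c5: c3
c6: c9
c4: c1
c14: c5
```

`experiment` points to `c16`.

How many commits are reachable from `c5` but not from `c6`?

Reachable from c5: {c11, c12, c13, c15, c16, c3, c5, c9}.
Reachable from c6: {c16, c6, c9}.
In c5's history but not c6's: {c11, c12, c13, c15, c3, c5} — 6 commits.

6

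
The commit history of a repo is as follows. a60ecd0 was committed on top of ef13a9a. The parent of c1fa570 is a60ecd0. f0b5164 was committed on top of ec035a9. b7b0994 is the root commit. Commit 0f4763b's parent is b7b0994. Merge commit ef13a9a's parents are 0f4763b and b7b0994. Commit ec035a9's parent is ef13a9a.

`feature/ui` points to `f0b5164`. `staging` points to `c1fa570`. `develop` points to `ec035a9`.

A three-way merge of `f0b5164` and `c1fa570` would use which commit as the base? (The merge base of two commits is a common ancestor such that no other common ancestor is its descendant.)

ef13a9a

Ancestors of f0b5164: {0f4763b, b7b0994, ec035a9, ef13a9a, f0b5164}.
Ancestors of c1fa570: {0f4763b, a60ecd0, b7b0994, c1fa570, ef13a9a}.
Common ancestors: {0f4763b, b7b0994, ef13a9a}.
Among these, ef13a9a is not an ancestor of any other common ancestor — it is the merge base.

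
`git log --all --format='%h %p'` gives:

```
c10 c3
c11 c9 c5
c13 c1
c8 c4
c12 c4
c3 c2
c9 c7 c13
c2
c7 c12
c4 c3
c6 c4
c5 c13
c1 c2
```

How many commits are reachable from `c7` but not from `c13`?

Reachable from c7: {c12, c2, c3, c4, c7}.
Reachable from c13: {c1, c13, c2}.
In c7's history but not c13's: {c12, c3, c4, c7} — 4 commits.

4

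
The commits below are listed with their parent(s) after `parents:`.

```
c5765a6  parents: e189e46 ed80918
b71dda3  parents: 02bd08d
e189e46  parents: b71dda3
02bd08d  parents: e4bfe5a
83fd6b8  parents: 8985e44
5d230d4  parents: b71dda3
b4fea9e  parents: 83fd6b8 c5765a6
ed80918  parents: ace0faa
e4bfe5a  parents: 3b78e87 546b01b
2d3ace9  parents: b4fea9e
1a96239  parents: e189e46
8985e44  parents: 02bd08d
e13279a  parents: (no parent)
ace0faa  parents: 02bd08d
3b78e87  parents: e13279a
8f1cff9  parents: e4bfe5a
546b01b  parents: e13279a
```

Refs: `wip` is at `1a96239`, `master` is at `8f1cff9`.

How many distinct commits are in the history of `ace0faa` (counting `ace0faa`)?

6

Walking parent pointers from ace0faa: reachable set = {02bd08d, 3b78e87, 546b01b, ace0faa, e13279a, e4bfe5a}.
That is 6 commits.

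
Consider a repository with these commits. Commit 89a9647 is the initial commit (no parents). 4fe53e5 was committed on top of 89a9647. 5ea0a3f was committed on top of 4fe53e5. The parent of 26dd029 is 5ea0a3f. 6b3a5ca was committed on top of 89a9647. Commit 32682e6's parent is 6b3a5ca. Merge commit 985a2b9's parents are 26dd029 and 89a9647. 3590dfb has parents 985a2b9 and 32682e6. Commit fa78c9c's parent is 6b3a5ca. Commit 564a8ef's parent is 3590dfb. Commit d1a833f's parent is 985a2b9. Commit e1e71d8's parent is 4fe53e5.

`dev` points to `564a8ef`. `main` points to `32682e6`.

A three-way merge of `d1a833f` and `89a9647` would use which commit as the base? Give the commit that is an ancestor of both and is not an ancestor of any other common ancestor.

Ancestors of d1a833f: {26dd029, 4fe53e5, 5ea0a3f, 89a9647, 985a2b9, d1a833f}.
Ancestors of 89a9647: {89a9647}.
Common ancestors: {89a9647}.
The only common ancestor is 89a9647, so it is the merge base.

89a9647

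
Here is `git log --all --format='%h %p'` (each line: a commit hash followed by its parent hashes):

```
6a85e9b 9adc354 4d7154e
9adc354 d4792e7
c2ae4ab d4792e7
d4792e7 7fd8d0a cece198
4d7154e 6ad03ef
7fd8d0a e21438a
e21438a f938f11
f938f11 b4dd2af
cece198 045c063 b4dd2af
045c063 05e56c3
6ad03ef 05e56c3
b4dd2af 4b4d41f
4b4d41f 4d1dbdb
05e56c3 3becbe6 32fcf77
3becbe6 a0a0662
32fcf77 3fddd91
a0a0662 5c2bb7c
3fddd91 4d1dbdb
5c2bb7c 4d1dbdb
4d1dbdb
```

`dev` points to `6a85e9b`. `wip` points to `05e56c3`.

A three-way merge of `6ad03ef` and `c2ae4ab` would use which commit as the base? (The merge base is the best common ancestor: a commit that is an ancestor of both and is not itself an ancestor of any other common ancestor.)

Ancestors of 6ad03ef: {05e56c3, 32fcf77, 3becbe6, 3fddd91, 4d1dbdb, 5c2bb7c, 6ad03ef, a0a0662}.
Ancestors of c2ae4ab: {045c063, 05e56c3, 32fcf77, 3becbe6, 3fddd91, 4b4d41f, 4d1dbdb, 5c2bb7c, 7fd8d0a, a0a0662, b4dd2af, c2ae4ab, cece198, d4792e7, e21438a, f938f11}.
Common ancestors: {05e56c3, 32fcf77, 3becbe6, 3fddd91, 4d1dbdb, 5c2bb7c, a0a0662}.
Among these, 05e56c3 is not an ancestor of any other common ancestor — it is the merge base.

05e56c3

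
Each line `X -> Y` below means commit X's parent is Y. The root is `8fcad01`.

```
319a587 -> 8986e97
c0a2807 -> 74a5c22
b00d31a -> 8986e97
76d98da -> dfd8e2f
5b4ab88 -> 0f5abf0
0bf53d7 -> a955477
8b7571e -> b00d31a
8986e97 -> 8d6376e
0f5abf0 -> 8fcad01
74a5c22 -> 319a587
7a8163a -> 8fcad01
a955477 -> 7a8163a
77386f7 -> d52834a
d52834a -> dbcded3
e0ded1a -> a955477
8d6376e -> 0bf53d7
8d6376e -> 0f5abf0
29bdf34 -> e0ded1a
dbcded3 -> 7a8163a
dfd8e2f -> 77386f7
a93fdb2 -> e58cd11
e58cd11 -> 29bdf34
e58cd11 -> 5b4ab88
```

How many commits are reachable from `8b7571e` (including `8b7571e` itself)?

9

Walking parent pointers from 8b7571e: reachable set = {0bf53d7, 0f5abf0, 7a8163a, 8986e97, 8b7571e, 8d6376e, 8fcad01, a955477, b00d31a}.
That is 9 commits.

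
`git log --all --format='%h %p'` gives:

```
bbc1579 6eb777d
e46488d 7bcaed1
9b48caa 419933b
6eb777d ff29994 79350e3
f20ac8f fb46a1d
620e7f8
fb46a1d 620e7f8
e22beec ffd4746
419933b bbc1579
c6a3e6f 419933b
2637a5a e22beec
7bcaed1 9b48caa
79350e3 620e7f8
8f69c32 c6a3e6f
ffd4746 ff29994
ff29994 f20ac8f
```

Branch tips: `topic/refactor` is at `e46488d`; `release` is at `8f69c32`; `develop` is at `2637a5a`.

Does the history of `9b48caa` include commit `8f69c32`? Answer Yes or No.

Ancestors of 9b48caa: {419933b, 620e7f8, 6eb777d, 79350e3, 9b48caa, bbc1579, f20ac8f, fb46a1d, ff29994}.
8f69c32 is not in that set, so it is not an ancestor of 9b48caa.

No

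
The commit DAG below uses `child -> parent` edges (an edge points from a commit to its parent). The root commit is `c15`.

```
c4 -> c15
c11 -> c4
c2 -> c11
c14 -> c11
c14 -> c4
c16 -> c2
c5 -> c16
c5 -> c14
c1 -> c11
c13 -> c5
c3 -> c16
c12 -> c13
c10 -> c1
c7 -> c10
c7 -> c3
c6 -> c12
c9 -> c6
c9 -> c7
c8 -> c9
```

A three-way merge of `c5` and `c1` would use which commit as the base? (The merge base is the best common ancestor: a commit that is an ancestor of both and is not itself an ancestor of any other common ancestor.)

c11

Ancestors of c5: {c11, c14, c15, c16, c2, c4, c5}.
Ancestors of c1: {c1, c11, c15, c4}.
Common ancestors: {c11, c15, c4}.
Among these, c11 is not an ancestor of any other common ancestor — it is the merge base.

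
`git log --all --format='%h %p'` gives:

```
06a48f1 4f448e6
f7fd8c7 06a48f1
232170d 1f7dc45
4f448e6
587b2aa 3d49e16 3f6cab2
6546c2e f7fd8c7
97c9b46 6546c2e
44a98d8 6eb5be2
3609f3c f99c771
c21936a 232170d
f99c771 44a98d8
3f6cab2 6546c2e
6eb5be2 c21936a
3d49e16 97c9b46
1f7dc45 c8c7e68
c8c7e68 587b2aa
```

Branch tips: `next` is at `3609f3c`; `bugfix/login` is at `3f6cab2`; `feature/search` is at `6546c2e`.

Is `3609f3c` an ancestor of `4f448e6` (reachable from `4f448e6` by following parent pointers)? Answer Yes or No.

Ancestors of 4f448e6: {4f448e6}.
3609f3c is not in that set, so it is not an ancestor of 4f448e6.

No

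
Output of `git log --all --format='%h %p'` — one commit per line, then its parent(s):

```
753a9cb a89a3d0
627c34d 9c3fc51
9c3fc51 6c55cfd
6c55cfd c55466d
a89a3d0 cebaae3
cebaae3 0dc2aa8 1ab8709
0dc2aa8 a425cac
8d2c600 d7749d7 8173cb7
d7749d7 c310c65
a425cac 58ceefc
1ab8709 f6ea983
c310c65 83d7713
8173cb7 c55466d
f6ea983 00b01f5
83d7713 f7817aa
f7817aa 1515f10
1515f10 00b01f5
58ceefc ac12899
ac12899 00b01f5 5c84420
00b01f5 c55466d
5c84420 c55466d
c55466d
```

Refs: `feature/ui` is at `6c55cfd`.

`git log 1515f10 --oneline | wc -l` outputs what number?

3

Walking parent pointers from 1515f10: reachable set = {00b01f5, 1515f10, c55466d}.
That is 3 commits.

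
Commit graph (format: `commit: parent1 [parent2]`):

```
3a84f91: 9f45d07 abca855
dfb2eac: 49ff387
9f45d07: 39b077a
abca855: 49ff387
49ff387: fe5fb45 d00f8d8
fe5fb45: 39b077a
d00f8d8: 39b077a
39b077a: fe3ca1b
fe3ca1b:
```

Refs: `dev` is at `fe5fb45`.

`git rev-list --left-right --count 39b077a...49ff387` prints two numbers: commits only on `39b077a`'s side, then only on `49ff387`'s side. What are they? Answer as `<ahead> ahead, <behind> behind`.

Reachable from 39b077a: {39b077a, fe3ca1b}.
Reachable from 49ff387: {39b077a, 49ff387, d00f8d8, fe3ca1b, fe5fb45}.
Only in 39b077a's history (ahead): {} — 0.
Only in 49ff387's history (behind): {49ff387, d00f8d8, fe5fb45} — 3.

0 ahead, 3 behind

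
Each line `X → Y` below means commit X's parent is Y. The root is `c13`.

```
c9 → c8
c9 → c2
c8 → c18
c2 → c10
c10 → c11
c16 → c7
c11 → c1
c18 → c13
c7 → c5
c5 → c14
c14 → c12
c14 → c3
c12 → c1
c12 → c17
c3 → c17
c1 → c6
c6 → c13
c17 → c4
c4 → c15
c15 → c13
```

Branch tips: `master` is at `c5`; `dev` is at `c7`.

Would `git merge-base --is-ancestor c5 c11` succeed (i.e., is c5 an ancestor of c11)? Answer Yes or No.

Ancestors of c11: {c1, c11, c13, c6}.
c5 is not in that set, so it is not an ancestor of c11.

No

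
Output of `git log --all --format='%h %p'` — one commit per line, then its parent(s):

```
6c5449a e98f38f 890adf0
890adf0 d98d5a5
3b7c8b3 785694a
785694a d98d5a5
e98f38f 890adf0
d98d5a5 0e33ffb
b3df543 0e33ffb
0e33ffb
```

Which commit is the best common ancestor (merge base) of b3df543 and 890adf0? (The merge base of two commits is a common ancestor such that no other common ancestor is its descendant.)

Ancestors of b3df543: {0e33ffb, b3df543}.
Ancestors of 890adf0: {0e33ffb, 890adf0, d98d5a5}.
Common ancestors: {0e33ffb}.
The only common ancestor is 0e33ffb, so it is the merge base.

0e33ffb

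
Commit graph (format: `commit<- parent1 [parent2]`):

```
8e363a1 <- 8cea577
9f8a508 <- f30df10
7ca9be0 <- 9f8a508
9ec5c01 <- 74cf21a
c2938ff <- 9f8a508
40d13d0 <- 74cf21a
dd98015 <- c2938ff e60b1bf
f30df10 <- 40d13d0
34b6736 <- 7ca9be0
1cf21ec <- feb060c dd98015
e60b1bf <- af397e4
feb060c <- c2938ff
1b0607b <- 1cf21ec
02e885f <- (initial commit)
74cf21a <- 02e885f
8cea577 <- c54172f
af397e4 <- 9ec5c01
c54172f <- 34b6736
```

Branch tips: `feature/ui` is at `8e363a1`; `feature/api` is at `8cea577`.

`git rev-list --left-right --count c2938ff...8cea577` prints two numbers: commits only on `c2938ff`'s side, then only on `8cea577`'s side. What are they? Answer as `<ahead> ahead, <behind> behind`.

Reachable from c2938ff: {02e885f, 40d13d0, 74cf21a, 9f8a508, c2938ff, f30df10}.
Reachable from 8cea577: {02e885f, 34b6736, 40d13d0, 74cf21a, 7ca9be0, 8cea577, 9f8a508, c54172f, f30df10}.
Only in c2938ff's history (ahead): {c2938ff} — 1.
Only in 8cea577's history (behind): {34b6736, 7ca9be0, 8cea577, c54172f} — 4.

1 ahead, 4 behind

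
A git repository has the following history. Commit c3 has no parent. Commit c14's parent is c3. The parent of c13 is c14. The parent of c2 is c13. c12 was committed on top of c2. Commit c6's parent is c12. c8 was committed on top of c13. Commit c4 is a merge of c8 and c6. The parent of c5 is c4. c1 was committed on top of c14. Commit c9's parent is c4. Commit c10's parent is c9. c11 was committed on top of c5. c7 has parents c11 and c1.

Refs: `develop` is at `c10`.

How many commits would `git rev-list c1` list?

Walking parent pointers from c1: reachable set = {c1, c14, c3}.
That is 3 commits.

3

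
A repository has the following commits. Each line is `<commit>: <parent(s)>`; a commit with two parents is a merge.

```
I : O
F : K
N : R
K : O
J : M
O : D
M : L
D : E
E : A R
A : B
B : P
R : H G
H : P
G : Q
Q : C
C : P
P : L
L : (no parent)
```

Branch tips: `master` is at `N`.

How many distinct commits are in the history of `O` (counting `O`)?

Walking parent pointers from O: reachable set = {A, B, C, D, E, G, H, L, O, P, Q, R}.
That is 12 commits.

12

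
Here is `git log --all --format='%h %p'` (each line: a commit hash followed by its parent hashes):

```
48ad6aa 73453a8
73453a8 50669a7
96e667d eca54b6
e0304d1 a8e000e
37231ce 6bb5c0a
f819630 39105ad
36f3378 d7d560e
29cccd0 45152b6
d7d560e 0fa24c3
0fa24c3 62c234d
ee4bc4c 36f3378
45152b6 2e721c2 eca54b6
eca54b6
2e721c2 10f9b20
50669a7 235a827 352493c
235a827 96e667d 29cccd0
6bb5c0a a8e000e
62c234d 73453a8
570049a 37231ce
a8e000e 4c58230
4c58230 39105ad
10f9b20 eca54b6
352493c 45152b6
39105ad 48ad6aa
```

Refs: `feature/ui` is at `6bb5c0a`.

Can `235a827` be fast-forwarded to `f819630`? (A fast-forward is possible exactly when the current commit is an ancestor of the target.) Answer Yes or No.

Yes

A fast-forward from 235a827 to f819630 is possible iff 235a827 is an ancestor of f819630.
Ancestors of f819630: {10f9b20, 235a827, 29cccd0, 2e721c2, 352493c, 39105ad, 45152b6, 48ad6aa, 50669a7, 73453a8, 96e667d, eca54b6, f819630}.
235a827 is among them, so fast-forward is possible.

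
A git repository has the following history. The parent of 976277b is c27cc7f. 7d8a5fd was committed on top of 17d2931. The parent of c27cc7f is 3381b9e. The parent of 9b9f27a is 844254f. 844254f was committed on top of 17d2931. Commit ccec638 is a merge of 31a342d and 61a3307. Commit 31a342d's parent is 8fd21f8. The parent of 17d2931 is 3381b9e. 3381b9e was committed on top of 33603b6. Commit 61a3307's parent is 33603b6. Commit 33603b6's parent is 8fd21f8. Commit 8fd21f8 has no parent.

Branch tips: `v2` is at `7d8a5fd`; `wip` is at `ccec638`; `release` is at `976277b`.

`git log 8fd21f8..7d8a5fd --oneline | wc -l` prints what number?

Reachable from 7d8a5fd: {17d2931, 33603b6, 3381b9e, 7d8a5fd, 8fd21f8}.
Reachable from 8fd21f8: {8fd21f8}.
In 7d8a5fd's history but not 8fd21f8's: {17d2931, 33603b6, 3381b9e, 7d8a5fd} — 4 commits.

4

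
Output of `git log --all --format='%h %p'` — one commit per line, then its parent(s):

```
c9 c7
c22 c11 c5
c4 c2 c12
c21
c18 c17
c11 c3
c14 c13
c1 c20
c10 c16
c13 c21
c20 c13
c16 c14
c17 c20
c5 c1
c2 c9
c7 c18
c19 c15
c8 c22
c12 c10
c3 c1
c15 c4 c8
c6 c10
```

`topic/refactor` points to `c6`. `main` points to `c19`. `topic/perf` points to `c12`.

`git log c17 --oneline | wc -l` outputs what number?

Walking parent pointers from c17: reachable set = {c13, c17, c20, c21}.
That is 4 commits.

4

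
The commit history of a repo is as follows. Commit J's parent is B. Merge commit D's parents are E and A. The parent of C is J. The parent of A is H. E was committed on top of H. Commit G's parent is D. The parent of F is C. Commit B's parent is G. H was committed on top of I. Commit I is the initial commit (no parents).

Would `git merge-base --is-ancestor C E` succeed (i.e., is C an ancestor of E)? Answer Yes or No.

Ancestors of E: {E, H, I}.
C is not in that set, so it is not an ancestor of E.

No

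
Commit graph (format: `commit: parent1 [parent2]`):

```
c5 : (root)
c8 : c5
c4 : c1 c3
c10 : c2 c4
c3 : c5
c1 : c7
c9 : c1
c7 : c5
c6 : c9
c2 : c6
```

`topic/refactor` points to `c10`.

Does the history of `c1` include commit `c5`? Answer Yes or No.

Ancestors of c1 (commits reachable by following parents): {c1, c5, c7}.
c5 is in that set, so it is an ancestor of c1.

Yes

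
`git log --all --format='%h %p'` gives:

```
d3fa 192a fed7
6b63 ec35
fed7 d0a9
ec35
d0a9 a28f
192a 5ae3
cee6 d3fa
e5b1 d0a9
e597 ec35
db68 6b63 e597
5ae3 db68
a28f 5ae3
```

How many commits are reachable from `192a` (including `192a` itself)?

Walking parent pointers from 192a: reachable set = {192a, 5ae3, 6b63, db68, e597, ec35}.
That is 6 commits.

6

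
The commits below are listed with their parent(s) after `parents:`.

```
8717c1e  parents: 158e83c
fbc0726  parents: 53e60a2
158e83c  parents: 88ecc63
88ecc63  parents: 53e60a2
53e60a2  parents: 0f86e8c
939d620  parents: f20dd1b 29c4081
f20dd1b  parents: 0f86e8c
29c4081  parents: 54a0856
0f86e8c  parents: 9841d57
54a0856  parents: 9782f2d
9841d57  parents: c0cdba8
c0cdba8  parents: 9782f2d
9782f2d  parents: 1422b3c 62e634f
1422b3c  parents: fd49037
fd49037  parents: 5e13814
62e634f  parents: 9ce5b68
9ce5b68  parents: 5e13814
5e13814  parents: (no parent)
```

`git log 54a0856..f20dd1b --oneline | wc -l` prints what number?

4

Reachable from f20dd1b: {0f86e8c, 1422b3c, 5e13814, 62e634f, 9782f2d, 9841d57, 9ce5b68, c0cdba8, f20dd1b, fd49037}.
Reachable from 54a0856: {1422b3c, 54a0856, 5e13814, 62e634f, 9782f2d, 9ce5b68, fd49037}.
In f20dd1b's history but not 54a0856's: {0f86e8c, 9841d57, c0cdba8, f20dd1b} — 4 commits.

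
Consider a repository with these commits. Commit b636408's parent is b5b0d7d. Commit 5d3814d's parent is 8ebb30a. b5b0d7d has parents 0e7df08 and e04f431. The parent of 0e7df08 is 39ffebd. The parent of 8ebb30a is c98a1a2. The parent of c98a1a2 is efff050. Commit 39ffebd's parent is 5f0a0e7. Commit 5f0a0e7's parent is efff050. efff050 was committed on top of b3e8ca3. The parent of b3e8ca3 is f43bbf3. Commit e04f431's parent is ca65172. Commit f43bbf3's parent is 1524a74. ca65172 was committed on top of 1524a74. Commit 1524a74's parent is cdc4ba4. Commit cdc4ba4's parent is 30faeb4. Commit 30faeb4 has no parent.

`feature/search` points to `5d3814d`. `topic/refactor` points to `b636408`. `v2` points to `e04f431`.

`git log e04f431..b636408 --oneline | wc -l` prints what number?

Reachable from b636408: {0e7df08, 1524a74, 30faeb4, 39ffebd, 5f0a0e7, b3e8ca3, b5b0d7d, b636408, ca65172, cdc4ba4, e04f431, efff050, f43bbf3}.
Reachable from e04f431: {1524a74, 30faeb4, ca65172, cdc4ba4, e04f431}.
In b636408's history but not e04f431's: {0e7df08, 39ffebd, 5f0a0e7, b3e8ca3, b5b0d7d, b636408, efff050, f43bbf3} — 8 commits.

8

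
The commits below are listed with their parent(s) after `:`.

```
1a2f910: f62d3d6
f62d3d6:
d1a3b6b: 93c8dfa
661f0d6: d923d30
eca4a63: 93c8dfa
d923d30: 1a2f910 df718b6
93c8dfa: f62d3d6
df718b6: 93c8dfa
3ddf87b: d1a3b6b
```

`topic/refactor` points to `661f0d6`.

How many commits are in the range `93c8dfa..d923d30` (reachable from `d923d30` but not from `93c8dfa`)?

3

Reachable from d923d30: {1a2f910, 93c8dfa, d923d30, df718b6, f62d3d6}.
Reachable from 93c8dfa: {93c8dfa, f62d3d6}.
In d923d30's history but not 93c8dfa's: {1a2f910, d923d30, df718b6} — 3 commits.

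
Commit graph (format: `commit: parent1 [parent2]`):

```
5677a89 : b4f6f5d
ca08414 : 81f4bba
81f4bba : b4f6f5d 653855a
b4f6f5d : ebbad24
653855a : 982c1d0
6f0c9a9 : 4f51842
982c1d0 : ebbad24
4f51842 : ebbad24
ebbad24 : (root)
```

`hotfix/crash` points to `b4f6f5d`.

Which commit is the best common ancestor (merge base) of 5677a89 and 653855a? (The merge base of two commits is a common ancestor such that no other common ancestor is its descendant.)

ebbad24

Ancestors of 5677a89: {5677a89, b4f6f5d, ebbad24}.
Ancestors of 653855a: {653855a, 982c1d0, ebbad24}.
Common ancestors: {ebbad24}.
The only common ancestor is ebbad24, so it is the merge base.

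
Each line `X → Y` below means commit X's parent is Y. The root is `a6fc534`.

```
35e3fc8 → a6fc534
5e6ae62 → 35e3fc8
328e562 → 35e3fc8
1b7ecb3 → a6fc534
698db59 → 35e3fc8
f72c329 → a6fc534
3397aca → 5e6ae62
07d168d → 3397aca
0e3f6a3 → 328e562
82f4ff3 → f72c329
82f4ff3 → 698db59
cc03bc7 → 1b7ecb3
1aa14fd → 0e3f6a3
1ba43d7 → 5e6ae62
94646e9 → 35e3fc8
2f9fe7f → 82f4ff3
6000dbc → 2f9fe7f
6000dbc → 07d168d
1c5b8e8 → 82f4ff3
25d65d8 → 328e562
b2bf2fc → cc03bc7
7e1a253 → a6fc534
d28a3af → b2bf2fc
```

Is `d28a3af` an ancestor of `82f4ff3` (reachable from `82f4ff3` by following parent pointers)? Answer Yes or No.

No

Ancestors of 82f4ff3: {35e3fc8, 698db59, 82f4ff3, a6fc534, f72c329}.
d28a3af is not in that set, so it is not an ancestor of 82f4ff3.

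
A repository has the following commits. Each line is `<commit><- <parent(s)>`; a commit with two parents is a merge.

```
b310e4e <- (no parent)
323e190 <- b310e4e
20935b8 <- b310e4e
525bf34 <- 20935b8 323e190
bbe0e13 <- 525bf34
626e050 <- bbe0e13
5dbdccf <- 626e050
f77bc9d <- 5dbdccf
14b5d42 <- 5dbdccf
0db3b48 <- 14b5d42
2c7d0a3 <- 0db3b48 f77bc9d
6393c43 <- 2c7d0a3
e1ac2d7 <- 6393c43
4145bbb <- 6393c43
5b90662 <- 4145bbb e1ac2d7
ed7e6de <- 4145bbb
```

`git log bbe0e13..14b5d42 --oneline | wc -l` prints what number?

Reachable from 14b5d42: {14b5d42, 20935b8, 323e190, 525bf34, 5dbdccf, 626e050, b310e4e, bbe0e13}.
Reachable from bbe0e13: {20935b8, 323e190, 525bf34, b310e4e, bbe0e13}.
In 14b5d42's history but not bbe0e13's: {14b5d42, 5dbdccf, 626e050} — 3 commits.

3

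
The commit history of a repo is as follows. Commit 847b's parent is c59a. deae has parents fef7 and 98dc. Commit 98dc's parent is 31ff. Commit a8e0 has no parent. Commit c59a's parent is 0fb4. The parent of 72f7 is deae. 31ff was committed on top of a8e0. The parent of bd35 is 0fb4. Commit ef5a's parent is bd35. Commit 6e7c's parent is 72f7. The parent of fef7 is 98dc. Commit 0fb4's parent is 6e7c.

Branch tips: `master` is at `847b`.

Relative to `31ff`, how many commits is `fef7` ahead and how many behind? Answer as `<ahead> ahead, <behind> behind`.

2 ahead, 0 behind

Reachable from fef7: {31ff, 98dc, a8e0, fef7}.
Reachable from 31ff: {31ff, a8e0}.
Only in fef7's history (ahead): {98dc, fef7} — 2.
Only in 31ff's history (behind): {} — 0.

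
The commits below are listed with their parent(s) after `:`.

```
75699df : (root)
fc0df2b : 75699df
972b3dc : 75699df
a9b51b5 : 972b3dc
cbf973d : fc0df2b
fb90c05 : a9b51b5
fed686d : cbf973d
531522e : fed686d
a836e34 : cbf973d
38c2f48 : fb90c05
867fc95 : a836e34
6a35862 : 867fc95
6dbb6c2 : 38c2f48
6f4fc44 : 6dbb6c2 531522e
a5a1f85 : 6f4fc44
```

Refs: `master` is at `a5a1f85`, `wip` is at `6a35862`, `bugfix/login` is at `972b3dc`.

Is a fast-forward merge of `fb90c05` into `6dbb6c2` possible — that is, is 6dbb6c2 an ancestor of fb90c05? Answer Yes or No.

A fast-forward from 6dbb6c2 to fb90c05 is possible iff 6dbb6c2 is an ancestor of fb90c05.
Ancestors of fb90c05: {75699df, 972b3dc, a9b51b5, fb90c05}.
6dbb6c2 is not among them, so fast-forward is not possible.

No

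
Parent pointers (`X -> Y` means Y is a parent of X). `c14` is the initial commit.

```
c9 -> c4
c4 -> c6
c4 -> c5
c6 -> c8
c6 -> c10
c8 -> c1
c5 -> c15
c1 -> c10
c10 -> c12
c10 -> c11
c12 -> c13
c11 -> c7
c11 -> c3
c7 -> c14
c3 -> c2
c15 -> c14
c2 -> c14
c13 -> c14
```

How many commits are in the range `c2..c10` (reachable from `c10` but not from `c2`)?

6

Reachable from c10: {c10, c11, c12, c13, c14, c2, c3, c7}.
Reachable from c2: {c14, c2}.
In c10's history but not c2's: {c10, c11, c12, c13, c3, c7} — 6 commits.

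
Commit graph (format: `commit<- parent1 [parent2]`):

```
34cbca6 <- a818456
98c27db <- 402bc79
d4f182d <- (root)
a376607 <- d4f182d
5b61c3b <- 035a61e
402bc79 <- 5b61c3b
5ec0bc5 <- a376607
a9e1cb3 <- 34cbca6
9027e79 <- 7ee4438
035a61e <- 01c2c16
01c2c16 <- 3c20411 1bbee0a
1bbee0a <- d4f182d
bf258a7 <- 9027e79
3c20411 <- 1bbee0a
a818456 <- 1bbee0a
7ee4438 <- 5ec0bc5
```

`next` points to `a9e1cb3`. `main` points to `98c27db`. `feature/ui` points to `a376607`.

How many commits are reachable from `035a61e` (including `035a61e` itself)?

Walking parent pointers from 035a61e: reachable set = {01c2c16, 035a61e, 1bbee0a, 3c20411, d4f182d}.
That is 5 commits.

5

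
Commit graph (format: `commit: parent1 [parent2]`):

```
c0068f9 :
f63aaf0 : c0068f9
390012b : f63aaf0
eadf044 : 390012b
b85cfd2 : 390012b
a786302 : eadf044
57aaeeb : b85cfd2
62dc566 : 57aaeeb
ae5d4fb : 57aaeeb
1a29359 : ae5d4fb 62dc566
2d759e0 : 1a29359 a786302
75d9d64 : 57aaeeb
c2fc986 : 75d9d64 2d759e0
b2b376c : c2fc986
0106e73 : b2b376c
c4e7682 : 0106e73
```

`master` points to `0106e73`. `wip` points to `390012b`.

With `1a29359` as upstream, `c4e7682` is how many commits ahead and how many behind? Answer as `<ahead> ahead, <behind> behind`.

Reachable from c4e7682: {0106e73, 1a29359, 2d759e0, 390012b, 57aaeeb, 62dc566, 75d9d64, a786302, ae5d4fb, b2b376c, b85cfd2, c0068f9, c2fc986, c4e7682, eadf044, f63aaf0}.
Reachable from 1a29359: {1a29359, 390012b, 57aaeeb, 62dc566, ae5d4fb, b85cfd2, c0068f9, f63aaf0}.
Only in c4e7682's history (ahead): {0106e73, 2d759e0, 75d9d64, a786302, b2b376c, c2fc986, c4e7682, eadf044} — 8.
Only in 1a29359's history (behind): {} — 0.

8 ahead, 0 behind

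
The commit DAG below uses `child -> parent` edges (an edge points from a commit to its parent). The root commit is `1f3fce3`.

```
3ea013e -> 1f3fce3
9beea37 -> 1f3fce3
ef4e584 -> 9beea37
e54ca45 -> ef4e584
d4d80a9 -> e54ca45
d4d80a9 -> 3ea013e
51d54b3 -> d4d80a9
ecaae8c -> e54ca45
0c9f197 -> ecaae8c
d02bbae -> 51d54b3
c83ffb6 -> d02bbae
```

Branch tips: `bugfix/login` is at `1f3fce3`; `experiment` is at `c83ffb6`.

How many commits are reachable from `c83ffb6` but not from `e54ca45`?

Reachable from c83ffb6: {1f3fce3, 3ea013e, 51d54b3, 9beea37, c83ffb6, d02bbae, d4d80a9, e54ca45, ef4e584}.
Reachable from e54ca45: {1f3fce3, 9beea37, e54ca45, ef4e584}.
In c83ffb6's history but not e54ca45's: {3ea013e, 51d54b3, c83ffb6, d02bbae, d4d80a9} — 5 commits.

5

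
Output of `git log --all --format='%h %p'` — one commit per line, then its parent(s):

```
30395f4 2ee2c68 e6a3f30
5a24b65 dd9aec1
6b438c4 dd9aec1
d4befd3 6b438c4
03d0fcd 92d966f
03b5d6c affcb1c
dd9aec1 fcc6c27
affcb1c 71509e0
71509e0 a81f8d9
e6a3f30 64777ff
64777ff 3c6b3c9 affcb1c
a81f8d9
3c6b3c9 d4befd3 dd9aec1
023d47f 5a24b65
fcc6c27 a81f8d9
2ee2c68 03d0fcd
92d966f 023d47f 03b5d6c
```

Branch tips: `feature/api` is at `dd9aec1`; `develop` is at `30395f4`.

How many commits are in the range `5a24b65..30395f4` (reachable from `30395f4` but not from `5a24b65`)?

Reachable from 30395f4: {023d47f, 03b5d6c, 03d0fcd, 2ee2c68, 30395f4, 3c6b3c9, 5a24b65, 64777ff, 6b438c4, 71509e0, 92d966f, a81f8d9, affcb1c, d4befd3, dd9aec1, e6a3f30, fcc6c27}.
Reachable from 5a24b65: {5a24b65, a81f8d9, dd9aec1, fcc6c27}.
In 30395f4's history but not 5a24b65's: {023d47f, 03b5d6c, 03d0fcd, 2ee2c68, 30395f4, 3c6b3c9, 64777ff, 6b438c4, 71509e0, 92d966f, affcb1c, d4befd3, e6a3f30} — 13 commits.

13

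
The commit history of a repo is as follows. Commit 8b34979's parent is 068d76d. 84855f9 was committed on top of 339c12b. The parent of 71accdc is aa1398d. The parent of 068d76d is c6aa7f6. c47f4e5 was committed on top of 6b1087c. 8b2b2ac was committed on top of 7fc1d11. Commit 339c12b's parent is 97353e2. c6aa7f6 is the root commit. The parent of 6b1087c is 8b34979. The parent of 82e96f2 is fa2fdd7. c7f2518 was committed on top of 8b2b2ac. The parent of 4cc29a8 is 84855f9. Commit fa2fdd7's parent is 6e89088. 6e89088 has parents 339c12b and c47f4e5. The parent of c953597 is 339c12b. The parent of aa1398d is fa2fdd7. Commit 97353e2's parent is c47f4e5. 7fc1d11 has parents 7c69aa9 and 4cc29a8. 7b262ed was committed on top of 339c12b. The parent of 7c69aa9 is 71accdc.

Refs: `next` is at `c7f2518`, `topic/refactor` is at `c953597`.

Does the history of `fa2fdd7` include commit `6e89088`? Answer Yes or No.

Ancestors of fa2fdd7 (commits reachable by following parents): {068d76d, 339c12b, 6b1087c, 6e89088, 8b34979, 97353e2, c47f4e5, c6aa7f6, fa2fdd7}.
6e89088 is in that set, so it is an ancestor of fa2fdd7.

Yes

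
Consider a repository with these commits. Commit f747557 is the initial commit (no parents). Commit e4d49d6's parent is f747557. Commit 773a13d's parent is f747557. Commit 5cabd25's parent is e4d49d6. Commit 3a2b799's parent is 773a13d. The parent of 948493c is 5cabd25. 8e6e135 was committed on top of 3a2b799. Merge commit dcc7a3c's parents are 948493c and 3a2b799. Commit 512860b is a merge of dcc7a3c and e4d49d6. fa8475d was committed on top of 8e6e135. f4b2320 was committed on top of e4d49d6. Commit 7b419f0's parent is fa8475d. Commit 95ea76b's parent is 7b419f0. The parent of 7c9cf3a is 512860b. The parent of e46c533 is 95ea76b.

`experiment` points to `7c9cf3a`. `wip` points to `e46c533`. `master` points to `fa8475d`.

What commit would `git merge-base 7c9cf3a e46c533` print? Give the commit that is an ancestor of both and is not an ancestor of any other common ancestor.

3a2b799

Ancestors of 7c9cf3a: {3a2b799, 512860b, 5cabd25, 773a13d, 7c9cf3a, 948493c, dcc7a3c, e4d49d6, f747557}.
Ancestors of e46c533: {3a2b799, 773a13d, 7b419f0, 8e6e135, 95ea76b, e46c533, f747557, fa8475d}.
Common ancestors: {3a2b799, 773a13d, f747557}.
Among these, 3a2b799 is not an ancestor of any other common ancestor — it is the merge base.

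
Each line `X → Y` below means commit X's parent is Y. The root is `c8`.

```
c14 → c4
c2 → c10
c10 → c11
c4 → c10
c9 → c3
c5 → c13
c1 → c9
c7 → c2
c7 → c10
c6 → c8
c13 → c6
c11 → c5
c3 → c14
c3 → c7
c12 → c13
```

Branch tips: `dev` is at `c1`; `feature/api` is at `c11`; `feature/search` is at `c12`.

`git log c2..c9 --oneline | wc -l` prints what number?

Reachable from c9: {c10, c11, c13, c14, c2, c3, c4, c5, c6, c7, c8, c9}.
Reachable from c2: {c10, c11, c13, c2, c5, c6, c8}.
In c9's history but not c2's: {c14, c3, c4, c7, c9} — 5 commits.

5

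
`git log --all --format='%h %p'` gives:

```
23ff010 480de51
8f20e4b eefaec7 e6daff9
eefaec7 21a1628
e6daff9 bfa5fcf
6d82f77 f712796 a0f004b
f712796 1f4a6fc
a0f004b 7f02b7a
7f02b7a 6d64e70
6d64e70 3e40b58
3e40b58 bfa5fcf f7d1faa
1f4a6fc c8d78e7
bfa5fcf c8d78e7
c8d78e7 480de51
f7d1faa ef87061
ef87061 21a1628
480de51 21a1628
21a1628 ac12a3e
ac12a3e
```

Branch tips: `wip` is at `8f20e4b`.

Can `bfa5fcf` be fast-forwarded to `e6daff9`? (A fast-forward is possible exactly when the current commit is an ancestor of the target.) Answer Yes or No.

A fast-forward from bfa5fcf to e6daff9 is possible iff bfa5fcf is an ancestor of e6daff9.
Ancestors of e6daff9: {21a1628, 480de51, ac12a3e, bfa5fcf, c8d78e7, e6daff9}.
bfa5fcf is among them, so fast-forward is possible.

Yes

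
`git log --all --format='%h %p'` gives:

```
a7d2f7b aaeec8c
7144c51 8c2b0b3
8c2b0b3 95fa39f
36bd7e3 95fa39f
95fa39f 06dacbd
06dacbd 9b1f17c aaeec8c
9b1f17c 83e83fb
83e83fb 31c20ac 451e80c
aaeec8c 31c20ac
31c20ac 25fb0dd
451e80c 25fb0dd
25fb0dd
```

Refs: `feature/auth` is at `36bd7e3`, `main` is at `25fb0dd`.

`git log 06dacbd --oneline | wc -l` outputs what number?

Walking parent pointers from 06dacbd: reachable set = {06dacbd, 25fb0dd, 31c20ac, 451e80c, 83e83fb, 9b1f17c, aaeec8c}.
That is 7 commits.

7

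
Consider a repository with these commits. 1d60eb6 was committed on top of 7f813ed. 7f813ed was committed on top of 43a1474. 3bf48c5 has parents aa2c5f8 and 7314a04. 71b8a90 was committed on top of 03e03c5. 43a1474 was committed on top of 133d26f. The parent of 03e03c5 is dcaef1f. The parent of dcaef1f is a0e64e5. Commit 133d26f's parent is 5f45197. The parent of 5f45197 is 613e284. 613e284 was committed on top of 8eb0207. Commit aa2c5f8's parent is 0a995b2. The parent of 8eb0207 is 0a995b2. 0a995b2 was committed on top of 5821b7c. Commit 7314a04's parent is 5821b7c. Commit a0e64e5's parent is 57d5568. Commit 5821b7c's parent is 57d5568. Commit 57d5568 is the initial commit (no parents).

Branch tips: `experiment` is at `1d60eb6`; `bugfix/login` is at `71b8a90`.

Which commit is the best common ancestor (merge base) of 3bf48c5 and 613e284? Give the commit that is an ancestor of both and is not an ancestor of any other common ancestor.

Ancestors of 3bf48c5: {0a995b2, 3bf48c5, 57d5568, 5821b7c, 7314a04, aa2c5f8}.
Ancestors of 613e284: {0a995b2, 57d5568, 5821b7c, 613e284, 8eb0207}.
Common ancestors: {0a995b2, 57d5568, 5821b7c}.
Among these, 0a995b2 is not an ancestor of any other common ancestor — it is the merge base.

0a995b2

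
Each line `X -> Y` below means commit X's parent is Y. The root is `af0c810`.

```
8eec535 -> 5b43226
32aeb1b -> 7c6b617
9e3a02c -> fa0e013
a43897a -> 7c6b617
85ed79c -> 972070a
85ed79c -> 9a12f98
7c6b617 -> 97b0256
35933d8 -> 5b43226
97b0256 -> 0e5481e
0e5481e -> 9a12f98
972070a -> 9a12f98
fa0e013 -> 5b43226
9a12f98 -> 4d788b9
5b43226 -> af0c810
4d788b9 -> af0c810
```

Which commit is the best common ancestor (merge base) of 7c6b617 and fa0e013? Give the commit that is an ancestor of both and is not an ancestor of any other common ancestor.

Ancestors of 7c6b617: {0e5481e, 4d788b9, 7c6b617, 97b0256, 9a12f98, af0c810}.
Ancestors of fa0e013: {5b43226, af0c810, fa0e013}.
Common ancestors: {af0c810}.
The only common ancestor is af0c810, so it is the merge base.

af0c810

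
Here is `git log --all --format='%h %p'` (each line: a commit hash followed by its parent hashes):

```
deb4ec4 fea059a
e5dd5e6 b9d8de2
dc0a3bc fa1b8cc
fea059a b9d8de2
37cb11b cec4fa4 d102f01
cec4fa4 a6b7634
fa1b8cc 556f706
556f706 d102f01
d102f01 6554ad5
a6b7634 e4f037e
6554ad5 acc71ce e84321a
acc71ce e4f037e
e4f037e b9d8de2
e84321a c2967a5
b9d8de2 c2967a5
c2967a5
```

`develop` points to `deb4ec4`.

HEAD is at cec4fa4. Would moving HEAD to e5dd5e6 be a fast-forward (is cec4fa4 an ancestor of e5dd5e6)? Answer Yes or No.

A fast-forward from cec4fa4 to e5dd5e6 is possible iff cec4fa4 is an ancestor of e5dd5e6.
Ancestors of e5dd5e6: {b9d8de2, c2967a5, e5dd5e6}.
cec4fa4 is not among them, so fast-forward is not possible.

No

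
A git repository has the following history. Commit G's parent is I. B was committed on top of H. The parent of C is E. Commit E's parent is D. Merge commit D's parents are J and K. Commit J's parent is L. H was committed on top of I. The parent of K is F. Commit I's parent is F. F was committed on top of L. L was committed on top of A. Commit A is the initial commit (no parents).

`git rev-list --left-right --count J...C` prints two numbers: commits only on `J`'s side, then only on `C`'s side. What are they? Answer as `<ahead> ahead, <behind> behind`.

Reachable from J: {A, J, L}.
Reachable from C: {A, C, D, E, F, J, K, L}.
Only in J's history (ahead): {} — 0.
Only in C's history (behind): {C, D, E, F, K} — 5.

0 ahead, 5 behind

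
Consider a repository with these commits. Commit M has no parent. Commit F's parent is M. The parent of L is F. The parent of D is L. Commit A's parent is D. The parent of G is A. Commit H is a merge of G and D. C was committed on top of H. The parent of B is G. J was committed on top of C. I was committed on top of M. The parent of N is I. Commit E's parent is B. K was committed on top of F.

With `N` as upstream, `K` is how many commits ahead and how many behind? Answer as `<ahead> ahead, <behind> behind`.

Reachable from K: {F, K, M}.
Reachable from N: {I, M, N}.
Only in K's history (ahead): {F, K} — 2.
Only in N's history (behind): {I, N} — 2.

2 ahead, 2 behind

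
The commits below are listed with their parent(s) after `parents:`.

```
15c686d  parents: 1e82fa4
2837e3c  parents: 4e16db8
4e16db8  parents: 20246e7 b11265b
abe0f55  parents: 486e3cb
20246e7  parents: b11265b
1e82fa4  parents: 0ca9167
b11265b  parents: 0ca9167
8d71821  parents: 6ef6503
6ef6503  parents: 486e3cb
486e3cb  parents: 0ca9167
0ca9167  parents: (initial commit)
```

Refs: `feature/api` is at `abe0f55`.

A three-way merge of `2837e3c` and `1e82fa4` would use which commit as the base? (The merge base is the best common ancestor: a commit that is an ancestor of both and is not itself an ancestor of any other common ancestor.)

Ancestors of 2837e3c: {0ca9167, 20246e7, 2837e3c, 4e16db8, b11265b}.
Ancestors of 1e82fa4: {0ca9167, 1e82fa4}.
Common ancestors: {0ca9167}.
The only common ancestor is 0ca9167, so it is the merge base.

0ca9167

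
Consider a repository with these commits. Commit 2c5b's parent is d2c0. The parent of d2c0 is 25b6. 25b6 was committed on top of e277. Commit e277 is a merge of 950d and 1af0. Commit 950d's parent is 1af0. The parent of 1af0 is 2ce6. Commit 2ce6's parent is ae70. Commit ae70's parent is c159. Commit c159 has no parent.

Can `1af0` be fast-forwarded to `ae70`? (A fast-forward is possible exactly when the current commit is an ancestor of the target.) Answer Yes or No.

A fast-forward from 1af0 to ae70 is possible iff 1af0 is an ancestor of ae70.
Ancestors of ae70: {ae70, c159}.
1af0 is not among them, so fast-forward is not possible.

No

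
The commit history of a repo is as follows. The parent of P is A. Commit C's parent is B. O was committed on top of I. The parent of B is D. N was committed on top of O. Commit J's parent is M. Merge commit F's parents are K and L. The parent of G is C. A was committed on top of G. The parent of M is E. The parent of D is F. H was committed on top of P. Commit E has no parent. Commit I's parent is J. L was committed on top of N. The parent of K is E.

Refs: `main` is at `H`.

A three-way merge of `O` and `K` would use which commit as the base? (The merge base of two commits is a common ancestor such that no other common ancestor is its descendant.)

Ancestors of O: {E, I, J, M, O}.
Ancestors of K: {E, K}.
Common ancestors: {E}.
The only common ancestor is E, so it is the merge base.

E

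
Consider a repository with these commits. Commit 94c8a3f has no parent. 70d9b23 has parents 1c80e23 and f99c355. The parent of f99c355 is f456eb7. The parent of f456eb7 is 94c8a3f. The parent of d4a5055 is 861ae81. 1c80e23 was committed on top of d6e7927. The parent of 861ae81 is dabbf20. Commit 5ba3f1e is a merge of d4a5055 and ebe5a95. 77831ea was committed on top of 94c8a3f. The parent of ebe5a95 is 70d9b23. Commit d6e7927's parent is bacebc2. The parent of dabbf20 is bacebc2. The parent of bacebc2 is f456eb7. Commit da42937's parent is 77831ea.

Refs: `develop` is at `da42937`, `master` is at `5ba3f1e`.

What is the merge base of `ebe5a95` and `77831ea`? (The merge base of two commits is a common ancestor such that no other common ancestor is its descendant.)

Ancestors of ebe5a95: {1c80e23, 70d9b23, 94c8a3f, bacebc2, d6e7927, ebe5a95, f456eb7, f99c355}.
Ancestors of 77831ea: {77831ea, 94c8a3f}.
Common ancestors: {94c8a3f}.
The only common ancestor is 94c8a3f, so it is the merge base.

94c8a3f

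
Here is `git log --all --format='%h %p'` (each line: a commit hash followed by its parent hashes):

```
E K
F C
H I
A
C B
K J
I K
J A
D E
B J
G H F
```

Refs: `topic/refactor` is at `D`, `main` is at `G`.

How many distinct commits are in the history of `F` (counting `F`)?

Walking parent pointers from F: reachable set = {A, B, C, F, J}.
That is 5 commits.

5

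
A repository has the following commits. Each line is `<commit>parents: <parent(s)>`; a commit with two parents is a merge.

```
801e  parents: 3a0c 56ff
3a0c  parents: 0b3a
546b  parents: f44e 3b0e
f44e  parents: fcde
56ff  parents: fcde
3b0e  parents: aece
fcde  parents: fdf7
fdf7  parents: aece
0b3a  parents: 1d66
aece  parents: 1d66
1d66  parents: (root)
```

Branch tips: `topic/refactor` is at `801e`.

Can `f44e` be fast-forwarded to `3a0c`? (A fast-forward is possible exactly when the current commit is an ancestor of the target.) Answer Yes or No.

No

A fast-forward from f44e to 3a0c is possible iff f44e is an ancestor of 3a0c.
Ancestors of 3a0c: {0b3a, 1d66, 3a0c}.
f44e is not among them, so fast-forward is not possible.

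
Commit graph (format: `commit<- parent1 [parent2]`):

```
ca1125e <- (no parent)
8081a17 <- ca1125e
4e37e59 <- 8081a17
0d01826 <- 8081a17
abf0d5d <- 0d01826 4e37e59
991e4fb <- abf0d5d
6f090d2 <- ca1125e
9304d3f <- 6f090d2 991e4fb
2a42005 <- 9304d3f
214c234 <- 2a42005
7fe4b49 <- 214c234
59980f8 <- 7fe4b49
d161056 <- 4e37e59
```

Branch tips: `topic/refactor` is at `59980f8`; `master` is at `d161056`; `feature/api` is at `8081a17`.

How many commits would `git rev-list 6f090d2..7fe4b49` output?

9

Reachable from 7fe4b49: {0d01826, 214c234, 2a42005, 4e37e59, 6f090d2, 7fe4b49, 8081a17, 9304d3f, 991e4fb, abf0d5d, ca1125e}.
Reachable from 6f090d2: {6f090d2, ca1125e}.
In 7fe4b49's history but not 6f090d2's: {0d01826, 214c234, 2a42005, 4e37e59, 7fe4b49, 8081a17, 9304d3f, 991e4fb, abf0d5d} — 9 commits.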